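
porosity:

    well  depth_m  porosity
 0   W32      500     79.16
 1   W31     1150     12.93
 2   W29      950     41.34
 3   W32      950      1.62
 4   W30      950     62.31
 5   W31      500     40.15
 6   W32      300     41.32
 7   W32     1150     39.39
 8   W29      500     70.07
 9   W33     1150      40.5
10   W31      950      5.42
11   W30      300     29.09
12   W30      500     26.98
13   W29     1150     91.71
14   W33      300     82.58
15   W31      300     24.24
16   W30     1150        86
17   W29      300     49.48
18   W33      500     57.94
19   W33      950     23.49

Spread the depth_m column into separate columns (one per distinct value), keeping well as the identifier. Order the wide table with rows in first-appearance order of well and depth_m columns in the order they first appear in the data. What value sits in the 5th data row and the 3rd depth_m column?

With rows in first-appearance order of well, row 5 is well=W33. depth_m columns in first-appearance order: 500, 1150, 950, 300; column 3 is 950.
Long rows with well=W33, depth_m=950: porosity = 23.49.

23.49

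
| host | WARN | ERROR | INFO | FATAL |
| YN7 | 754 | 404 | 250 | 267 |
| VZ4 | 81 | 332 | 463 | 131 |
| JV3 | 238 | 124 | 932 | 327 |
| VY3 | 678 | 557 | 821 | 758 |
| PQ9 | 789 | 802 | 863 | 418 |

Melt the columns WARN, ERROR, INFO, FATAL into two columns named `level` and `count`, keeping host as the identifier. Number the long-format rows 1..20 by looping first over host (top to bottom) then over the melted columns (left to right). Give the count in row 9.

238

20 rows total (5 × 4). Row 9: index ⌊(9-1)/4⌋ = 2 into host → JV3; (9-1) mod 4 = 0 into the melted columns → WARN.
So row 9 is (JV3, WARN, 238); count = 238.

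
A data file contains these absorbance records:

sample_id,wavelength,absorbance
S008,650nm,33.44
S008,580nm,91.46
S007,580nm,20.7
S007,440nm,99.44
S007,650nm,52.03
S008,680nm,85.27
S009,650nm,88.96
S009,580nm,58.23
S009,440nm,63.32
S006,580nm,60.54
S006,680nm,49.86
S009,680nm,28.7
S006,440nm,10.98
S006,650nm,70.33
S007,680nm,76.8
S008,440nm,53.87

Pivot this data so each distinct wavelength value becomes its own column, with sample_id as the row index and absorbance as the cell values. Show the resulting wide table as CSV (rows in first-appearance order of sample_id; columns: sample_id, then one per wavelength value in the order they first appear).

sample_id,650nm,580nm,440nm,680nm
S008,33.44,91.46,53.87,85.27
S007,52.03,20.7,99.44,76.8
S009,88.96,58.23,63.32,28.7
S006,70.33,60.54,10.98,49.86

Columns: sample_id plus the 4 distinct wavelength values (650nm, 580nm, 440nm, 680nm).
For example, row S008 column 650nm takes absorbance=33.44 from the long row (S008, 650nm).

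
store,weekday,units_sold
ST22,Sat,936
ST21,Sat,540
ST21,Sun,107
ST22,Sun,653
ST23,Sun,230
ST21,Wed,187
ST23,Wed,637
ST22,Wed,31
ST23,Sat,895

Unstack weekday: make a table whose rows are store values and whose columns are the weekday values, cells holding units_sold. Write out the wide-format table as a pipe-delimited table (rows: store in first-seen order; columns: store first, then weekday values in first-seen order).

| store | Sat | Sun | Wed |
| ST22 | 936 | 653 | 31 |
| ST21 | 540 | 107 | 187 |
| ST23 | 895 | 230 | 637 |

Columns: store plus the 3 distinct weekday values (Sat, Sun, Wed).
For example, row ST22 column Sat takes units_sold=936 from the long row (ST22, Sat).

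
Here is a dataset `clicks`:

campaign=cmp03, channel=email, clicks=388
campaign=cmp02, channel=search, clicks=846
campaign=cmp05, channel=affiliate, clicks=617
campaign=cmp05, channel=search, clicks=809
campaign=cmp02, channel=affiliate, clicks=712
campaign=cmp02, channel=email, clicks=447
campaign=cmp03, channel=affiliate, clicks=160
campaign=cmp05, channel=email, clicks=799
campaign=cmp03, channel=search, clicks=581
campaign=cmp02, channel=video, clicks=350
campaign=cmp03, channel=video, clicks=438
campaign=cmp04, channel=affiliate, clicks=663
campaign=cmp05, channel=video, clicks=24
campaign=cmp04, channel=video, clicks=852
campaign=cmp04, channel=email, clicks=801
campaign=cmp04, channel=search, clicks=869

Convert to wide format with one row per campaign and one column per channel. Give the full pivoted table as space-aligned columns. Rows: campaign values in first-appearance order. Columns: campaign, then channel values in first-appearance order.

Columns: campaign plus the 4 distinct channel values (email, search, affiliate, video).
For example, row cmp03 column email takes clicks=388 from the long row (cmp03, email).

campaign  email  search  affiliate  video
cmp03     388    581     160        438  
cmp02     447    846     712        350  
cmp05     799    809     617        24   
cmp04     801    869     663        852  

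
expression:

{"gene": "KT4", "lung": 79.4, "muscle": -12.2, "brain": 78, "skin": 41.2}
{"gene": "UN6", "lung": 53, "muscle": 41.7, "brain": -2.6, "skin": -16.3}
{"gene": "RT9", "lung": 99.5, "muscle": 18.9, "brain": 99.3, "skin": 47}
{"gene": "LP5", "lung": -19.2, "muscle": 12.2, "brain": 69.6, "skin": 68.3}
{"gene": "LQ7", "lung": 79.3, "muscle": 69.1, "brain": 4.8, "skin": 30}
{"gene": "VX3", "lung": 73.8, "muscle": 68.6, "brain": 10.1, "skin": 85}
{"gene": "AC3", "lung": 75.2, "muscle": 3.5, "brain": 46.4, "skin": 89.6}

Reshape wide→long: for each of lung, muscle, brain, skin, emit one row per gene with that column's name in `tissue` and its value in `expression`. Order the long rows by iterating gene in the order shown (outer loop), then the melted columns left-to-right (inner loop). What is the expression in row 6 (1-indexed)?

28 rows total (7 × 4). Row 6: index ⌊(6-1)/4⌋ = 1 into gene → UN6; (6-1) mod 4 = 1 into the melted columns → muscle.
So row 6 is (UN6, muscle, 41.7); expression = 41.7.

41.7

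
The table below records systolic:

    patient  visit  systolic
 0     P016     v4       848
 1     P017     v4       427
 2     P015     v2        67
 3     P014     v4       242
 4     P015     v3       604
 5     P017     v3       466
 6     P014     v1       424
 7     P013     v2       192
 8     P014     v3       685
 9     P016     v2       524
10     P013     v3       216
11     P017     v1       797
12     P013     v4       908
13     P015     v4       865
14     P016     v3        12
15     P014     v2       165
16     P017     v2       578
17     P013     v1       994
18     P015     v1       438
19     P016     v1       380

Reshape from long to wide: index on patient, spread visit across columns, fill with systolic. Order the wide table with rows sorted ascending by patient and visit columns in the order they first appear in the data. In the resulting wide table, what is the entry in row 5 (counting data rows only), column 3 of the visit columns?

With rows sorted ascending by patient, row 5 is patient=P017. visit columns in first-appearance order: v4, v2, v3, v1; column 3 is v3.
Long rows with patient=P017, visit=v3: systolic = 466.

466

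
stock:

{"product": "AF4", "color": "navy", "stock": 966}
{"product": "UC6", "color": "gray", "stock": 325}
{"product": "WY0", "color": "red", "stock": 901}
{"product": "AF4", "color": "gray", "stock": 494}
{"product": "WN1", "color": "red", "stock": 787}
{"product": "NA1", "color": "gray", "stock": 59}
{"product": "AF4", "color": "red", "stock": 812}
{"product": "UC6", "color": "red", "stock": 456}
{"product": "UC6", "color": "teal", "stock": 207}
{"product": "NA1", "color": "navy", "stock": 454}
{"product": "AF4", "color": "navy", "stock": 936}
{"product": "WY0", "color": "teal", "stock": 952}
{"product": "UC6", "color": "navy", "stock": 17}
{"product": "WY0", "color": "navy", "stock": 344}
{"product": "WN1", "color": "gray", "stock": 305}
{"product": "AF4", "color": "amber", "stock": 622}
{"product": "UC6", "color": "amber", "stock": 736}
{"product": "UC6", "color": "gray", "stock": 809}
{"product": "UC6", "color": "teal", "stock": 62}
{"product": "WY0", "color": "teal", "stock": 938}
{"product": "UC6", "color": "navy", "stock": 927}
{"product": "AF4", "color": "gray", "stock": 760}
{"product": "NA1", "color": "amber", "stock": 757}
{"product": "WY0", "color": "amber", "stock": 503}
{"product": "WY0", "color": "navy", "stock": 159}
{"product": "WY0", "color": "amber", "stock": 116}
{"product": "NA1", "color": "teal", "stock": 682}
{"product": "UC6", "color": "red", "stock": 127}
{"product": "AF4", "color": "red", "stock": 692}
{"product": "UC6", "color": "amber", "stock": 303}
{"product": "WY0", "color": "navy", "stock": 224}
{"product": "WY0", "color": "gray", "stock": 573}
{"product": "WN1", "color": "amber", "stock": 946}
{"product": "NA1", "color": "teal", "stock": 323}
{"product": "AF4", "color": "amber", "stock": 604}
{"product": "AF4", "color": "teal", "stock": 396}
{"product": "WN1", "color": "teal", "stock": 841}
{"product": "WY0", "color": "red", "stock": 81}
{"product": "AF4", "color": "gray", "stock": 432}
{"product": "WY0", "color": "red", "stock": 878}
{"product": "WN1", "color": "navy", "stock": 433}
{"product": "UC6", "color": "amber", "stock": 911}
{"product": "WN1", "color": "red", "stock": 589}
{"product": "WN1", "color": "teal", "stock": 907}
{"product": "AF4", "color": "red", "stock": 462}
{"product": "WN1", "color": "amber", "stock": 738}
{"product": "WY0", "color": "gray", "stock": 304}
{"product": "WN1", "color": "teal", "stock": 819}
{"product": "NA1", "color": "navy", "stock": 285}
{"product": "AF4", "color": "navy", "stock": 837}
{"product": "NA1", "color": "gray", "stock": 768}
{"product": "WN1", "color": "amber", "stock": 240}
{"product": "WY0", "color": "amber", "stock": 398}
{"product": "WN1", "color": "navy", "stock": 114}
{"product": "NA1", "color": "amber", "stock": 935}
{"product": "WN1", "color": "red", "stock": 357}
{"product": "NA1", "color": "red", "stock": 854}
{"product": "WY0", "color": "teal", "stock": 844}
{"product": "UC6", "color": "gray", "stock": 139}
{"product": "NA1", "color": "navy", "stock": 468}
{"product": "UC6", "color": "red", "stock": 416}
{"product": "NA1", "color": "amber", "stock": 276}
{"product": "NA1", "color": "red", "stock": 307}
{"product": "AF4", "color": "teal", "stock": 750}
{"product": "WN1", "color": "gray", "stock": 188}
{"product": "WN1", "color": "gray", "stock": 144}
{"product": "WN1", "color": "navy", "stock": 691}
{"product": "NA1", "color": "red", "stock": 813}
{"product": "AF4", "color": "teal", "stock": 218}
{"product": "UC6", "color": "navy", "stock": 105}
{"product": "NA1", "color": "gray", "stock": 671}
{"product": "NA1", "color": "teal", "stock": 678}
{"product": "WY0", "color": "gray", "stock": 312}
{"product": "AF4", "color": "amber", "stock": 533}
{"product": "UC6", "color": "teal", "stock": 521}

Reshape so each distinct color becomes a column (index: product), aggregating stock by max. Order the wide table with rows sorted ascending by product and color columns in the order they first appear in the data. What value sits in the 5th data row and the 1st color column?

344

With rows sorted ascending by product, row 5 is product=WY0. color columns in first-appearance order: navy, gray, red, teal, amber; column 1 is navy.
Long rows with product=WY0, color=navy: max(344, 159, 224) = 344.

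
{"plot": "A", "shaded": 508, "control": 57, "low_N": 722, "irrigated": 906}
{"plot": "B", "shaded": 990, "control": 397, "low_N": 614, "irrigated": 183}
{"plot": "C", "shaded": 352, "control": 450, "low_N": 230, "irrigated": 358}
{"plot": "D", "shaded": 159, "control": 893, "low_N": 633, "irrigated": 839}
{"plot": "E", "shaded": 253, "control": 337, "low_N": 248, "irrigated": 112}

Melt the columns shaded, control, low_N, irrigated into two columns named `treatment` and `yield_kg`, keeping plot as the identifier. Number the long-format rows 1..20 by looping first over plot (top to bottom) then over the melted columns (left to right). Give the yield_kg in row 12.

20 rows total (5 × 4). Row 12: index ⌊(12-1)/4⌋ = 2 into plot → C; (12-1) mod 4 = 3 into the melted columns → irrigated.
So row 12 is (C, irrigated, 358); yield_kg = 358.

358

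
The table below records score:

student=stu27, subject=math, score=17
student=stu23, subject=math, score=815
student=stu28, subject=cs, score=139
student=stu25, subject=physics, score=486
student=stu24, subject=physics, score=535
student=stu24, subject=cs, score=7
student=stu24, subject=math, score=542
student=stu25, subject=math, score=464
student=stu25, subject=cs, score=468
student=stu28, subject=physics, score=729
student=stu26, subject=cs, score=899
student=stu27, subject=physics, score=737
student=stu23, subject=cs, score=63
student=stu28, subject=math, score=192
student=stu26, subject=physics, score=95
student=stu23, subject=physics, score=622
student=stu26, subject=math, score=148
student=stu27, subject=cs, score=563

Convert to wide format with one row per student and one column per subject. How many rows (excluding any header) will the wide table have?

6 distinct student values → 6 rows.

6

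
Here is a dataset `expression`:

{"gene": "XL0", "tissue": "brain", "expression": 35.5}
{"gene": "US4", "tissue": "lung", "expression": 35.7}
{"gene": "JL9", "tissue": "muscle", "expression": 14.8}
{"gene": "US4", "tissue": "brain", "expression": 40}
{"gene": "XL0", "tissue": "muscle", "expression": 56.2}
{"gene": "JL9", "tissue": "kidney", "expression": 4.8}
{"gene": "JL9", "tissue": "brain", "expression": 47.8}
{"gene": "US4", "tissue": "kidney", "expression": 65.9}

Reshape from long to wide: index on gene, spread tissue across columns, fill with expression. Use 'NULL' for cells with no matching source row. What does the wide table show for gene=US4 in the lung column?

35.7

The long row with gene=US4, tissue=lung has expression=35.7.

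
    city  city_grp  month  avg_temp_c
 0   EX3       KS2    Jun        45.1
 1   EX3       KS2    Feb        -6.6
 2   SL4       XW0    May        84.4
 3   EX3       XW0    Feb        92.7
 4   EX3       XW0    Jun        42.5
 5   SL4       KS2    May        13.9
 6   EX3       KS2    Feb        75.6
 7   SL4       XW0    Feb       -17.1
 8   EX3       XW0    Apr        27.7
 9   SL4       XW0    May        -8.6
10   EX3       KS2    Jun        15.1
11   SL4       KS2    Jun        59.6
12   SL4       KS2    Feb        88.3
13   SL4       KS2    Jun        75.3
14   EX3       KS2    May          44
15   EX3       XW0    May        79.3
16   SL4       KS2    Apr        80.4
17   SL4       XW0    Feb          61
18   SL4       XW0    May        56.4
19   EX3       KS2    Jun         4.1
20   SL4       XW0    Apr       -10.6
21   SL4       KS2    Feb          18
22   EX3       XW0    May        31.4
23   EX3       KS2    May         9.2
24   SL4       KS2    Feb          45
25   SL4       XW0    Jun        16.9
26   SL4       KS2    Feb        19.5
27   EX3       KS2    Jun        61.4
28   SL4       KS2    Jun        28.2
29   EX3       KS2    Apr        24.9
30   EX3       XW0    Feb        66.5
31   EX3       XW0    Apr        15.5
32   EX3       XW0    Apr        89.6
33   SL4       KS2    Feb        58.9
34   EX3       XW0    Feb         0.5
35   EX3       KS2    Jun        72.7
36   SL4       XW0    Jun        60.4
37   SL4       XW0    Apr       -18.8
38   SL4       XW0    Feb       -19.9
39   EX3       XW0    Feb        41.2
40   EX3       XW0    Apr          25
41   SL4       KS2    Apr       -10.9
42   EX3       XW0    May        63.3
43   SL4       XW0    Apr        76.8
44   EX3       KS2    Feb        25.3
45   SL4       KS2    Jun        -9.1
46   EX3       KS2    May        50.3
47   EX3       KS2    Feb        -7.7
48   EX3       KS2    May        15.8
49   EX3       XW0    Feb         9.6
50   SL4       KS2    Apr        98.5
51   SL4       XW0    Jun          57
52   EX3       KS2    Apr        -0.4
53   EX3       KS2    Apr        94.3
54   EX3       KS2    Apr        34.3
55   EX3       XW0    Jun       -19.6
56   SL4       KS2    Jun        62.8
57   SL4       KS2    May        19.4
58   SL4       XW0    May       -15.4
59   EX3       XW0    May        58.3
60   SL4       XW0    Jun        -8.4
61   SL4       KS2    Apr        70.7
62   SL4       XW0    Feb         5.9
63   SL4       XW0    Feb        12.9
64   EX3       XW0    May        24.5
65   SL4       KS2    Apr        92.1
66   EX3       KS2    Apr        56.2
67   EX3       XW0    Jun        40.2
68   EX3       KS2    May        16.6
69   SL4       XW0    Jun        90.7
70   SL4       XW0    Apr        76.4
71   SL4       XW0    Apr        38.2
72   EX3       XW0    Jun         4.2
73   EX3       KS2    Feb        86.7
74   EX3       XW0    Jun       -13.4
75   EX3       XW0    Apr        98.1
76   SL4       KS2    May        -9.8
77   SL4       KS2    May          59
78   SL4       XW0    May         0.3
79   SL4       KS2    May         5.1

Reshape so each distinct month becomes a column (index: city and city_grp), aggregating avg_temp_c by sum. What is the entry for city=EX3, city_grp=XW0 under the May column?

Rows with city=EX3, city_grp=XW0 and month=May: avg_temp_c values are 79.3, 31.4, 63.3, 58.3, 24.5.
79.3 + 31.4 + 63.3 + 58.3 + 24.5 = 256.8.

256.8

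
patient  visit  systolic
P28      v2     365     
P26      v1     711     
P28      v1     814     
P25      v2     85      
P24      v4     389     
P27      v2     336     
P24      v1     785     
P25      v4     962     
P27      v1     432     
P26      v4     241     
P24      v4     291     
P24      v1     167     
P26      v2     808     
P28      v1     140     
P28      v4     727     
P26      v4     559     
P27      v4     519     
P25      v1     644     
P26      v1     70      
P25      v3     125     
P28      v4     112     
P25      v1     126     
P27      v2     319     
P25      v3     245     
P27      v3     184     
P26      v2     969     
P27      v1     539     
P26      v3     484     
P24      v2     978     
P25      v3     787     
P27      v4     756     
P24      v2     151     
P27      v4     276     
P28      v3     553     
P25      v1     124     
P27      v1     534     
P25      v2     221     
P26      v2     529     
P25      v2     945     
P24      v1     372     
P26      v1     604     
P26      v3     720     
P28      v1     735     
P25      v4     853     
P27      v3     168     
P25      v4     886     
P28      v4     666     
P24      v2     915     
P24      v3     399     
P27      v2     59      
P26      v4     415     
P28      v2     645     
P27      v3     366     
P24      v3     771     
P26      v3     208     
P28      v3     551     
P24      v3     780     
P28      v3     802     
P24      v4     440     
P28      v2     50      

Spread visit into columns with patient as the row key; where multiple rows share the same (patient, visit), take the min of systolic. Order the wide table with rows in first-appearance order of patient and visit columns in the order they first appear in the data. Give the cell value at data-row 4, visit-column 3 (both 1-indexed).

With rows in first-appearance order of patient, row 4 is patient=P24. visit columns in first-appearance order: v2, v1, v4, v3; column 3 is v4.
Long rows with patient=P24, visit=v4: min(389, 291, 440) = 291.

291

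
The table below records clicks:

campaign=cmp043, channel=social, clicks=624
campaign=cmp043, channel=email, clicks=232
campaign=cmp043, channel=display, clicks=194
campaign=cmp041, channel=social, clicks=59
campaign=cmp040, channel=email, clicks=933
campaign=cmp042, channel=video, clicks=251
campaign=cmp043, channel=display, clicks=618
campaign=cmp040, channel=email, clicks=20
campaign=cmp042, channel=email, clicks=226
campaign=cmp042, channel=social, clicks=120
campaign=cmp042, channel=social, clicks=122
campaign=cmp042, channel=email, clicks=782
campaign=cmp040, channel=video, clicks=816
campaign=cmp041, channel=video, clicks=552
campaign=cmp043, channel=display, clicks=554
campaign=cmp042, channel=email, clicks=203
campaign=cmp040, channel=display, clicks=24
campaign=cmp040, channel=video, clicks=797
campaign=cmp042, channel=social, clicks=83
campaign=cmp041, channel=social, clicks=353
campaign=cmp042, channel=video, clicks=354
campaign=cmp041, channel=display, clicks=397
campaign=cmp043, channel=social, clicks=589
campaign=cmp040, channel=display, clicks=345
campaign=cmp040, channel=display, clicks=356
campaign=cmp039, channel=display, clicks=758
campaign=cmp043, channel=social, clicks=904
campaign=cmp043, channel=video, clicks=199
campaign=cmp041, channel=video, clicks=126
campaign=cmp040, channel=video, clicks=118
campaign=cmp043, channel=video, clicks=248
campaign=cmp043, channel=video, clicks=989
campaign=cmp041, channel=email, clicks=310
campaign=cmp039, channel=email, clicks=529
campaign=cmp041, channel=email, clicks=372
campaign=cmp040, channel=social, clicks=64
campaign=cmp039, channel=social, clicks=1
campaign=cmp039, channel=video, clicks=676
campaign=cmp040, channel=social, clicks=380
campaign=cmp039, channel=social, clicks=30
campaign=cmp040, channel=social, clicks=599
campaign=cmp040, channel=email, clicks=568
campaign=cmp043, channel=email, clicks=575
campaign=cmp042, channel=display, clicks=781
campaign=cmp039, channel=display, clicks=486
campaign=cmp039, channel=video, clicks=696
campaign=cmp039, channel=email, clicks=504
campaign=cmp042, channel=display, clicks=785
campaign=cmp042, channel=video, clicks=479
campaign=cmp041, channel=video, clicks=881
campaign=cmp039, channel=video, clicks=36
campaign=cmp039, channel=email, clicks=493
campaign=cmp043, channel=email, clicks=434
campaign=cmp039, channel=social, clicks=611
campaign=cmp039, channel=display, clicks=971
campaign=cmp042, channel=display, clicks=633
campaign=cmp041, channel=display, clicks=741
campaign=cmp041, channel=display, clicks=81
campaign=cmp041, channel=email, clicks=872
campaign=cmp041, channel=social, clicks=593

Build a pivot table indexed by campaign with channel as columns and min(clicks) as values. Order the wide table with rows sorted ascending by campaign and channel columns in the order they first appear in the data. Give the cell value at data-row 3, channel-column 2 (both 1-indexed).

With rows sorted ascending by campaign, row 3 is campaign=cmp041. channel columns in first-appearance order: social, email, display, video; column 2 is email.
Long rows with campaign=cmp041, channel=email: min(310, 372, 872) = 310.

310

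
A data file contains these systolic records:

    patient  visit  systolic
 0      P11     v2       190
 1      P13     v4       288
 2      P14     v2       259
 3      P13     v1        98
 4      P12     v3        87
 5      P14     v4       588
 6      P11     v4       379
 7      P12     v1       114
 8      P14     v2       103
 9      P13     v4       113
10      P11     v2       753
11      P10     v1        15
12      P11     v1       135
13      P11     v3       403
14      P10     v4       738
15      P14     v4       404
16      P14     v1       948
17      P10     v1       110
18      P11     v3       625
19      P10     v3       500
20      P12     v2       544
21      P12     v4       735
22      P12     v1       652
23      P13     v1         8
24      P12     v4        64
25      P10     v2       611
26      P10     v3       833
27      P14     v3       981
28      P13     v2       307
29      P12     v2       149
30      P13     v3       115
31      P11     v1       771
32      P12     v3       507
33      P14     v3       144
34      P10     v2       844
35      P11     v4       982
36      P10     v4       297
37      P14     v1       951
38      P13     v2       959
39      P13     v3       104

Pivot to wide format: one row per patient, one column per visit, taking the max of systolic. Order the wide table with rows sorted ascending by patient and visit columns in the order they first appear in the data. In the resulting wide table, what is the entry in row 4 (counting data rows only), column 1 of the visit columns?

959

With rows sorted ascending by patient, row 4 is patient=P13. visit columns in first-appearance order: v2, v4, v1, v3; column 1 is v2.
Long rows with patient=P13, visit=v2: max(307, 959) = 959.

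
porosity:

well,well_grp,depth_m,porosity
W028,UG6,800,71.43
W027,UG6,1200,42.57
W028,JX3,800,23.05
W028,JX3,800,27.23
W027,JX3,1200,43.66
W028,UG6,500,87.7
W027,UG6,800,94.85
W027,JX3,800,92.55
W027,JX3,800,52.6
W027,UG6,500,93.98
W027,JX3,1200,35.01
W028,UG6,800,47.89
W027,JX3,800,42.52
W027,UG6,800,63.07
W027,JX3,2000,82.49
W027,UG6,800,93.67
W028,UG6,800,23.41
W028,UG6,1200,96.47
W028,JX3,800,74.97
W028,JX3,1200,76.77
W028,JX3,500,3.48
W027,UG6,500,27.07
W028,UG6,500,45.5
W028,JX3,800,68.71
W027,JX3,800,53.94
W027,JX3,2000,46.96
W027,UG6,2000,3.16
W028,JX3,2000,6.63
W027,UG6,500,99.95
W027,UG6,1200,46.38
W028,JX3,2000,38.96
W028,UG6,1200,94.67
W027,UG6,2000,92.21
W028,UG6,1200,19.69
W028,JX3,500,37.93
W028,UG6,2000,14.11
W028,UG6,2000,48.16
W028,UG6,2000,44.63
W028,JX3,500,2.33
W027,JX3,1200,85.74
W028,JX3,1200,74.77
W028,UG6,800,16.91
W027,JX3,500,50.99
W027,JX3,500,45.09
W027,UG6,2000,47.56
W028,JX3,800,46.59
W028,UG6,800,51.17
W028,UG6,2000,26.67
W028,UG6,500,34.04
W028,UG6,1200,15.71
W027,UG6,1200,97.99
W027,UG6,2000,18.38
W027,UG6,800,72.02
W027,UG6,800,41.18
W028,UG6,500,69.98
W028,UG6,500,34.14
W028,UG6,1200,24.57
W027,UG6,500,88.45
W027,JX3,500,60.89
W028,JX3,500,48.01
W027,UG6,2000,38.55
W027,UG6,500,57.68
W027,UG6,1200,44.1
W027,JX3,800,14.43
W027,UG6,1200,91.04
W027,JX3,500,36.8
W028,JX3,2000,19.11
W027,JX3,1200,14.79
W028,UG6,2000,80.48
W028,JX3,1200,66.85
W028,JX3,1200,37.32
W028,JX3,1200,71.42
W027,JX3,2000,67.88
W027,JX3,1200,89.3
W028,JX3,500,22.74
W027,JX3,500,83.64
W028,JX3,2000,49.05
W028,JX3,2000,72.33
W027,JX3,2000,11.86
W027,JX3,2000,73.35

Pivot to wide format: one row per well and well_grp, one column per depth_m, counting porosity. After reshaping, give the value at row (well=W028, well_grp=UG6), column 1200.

5

Rows with well=W028, well_grp=UG6 and depth_m=1200: porosity values are 96.47, 94.67, 19.69, 15.71, 24.57.
5 rows match — count = 5.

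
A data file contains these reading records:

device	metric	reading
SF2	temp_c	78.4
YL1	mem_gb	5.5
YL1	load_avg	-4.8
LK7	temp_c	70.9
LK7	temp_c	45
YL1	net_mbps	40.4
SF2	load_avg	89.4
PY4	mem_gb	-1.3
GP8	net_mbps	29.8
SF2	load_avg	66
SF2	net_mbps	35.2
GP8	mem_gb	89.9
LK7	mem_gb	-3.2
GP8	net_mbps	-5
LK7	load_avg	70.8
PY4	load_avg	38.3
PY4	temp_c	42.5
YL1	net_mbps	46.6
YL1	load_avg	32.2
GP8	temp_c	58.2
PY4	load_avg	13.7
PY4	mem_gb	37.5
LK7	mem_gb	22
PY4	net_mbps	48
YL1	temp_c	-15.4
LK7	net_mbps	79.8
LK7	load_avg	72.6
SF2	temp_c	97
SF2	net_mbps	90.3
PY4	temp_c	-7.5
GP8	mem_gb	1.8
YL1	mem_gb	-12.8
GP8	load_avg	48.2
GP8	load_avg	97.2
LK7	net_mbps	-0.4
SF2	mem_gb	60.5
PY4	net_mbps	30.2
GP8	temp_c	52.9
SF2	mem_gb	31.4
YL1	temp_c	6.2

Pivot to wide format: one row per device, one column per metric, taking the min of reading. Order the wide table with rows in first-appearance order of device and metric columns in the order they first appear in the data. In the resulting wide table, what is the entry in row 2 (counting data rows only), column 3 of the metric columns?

With rows in first-appearance order of device, row 2 is device=YL1. metric columns in first-appearance order: temp_c, mem_gb, load_avg, net_mbps; column 3 is load_avg.
Long rows with device=YL1, metric=load_avg: min(-4.8, 32.2) = -4.8.

-4.8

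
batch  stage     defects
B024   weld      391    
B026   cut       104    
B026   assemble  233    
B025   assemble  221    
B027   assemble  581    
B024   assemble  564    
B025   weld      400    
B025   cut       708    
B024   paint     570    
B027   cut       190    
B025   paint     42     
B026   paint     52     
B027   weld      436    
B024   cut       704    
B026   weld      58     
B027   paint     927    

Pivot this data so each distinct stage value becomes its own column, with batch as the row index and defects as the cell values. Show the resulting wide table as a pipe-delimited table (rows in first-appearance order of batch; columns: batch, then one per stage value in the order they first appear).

Columns: batch plus the 4 distinct stage values (weld, cut, assemble, paint).
For example, row B024 column weld takes defects=391 from the long row (B024, weld).

| batch | weld | cut | assemble | paint |
| B024 | 391 | 704 | 564 | 570 |
| B026 | 58 | 104 | 233 | 52 |
| B025 | 400 | 708 | 221 | 42 |
| B027 | 436 | 190 | 581 | 927 |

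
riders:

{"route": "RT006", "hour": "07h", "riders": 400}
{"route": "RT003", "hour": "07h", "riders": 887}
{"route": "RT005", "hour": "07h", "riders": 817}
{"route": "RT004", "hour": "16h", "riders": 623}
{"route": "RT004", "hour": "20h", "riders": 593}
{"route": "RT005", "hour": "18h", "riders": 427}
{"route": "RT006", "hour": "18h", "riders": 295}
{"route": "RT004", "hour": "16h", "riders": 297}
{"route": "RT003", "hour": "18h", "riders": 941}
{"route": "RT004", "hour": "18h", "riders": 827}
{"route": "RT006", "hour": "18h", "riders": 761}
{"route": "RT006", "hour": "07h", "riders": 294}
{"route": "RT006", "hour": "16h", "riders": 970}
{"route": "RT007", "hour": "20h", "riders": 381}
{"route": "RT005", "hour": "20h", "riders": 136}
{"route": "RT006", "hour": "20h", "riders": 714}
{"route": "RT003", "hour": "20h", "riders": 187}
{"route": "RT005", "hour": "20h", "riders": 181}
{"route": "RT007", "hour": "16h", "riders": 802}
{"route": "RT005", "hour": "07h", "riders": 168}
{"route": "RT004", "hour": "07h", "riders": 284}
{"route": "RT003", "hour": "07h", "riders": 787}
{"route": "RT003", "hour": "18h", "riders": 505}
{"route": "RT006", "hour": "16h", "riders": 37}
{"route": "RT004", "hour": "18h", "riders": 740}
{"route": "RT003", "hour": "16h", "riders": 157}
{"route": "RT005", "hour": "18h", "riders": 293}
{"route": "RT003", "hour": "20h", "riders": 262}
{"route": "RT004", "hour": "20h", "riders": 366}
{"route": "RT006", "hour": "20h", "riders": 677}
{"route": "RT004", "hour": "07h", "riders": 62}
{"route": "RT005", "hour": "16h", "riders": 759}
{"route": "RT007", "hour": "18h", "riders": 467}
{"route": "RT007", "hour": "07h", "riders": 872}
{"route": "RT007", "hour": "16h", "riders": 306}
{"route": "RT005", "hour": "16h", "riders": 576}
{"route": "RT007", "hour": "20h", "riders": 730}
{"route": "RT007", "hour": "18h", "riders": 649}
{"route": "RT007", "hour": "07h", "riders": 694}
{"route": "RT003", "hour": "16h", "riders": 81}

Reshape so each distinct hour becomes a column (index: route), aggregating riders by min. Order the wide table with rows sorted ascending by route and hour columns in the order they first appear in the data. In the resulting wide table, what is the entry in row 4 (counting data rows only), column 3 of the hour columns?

With rows sorted ascending by route, row 4 is route=RT006. hour columns in first-appearance order: 07h, 16h, 20h, 18h; column 3 is 20h.
Long rows with route=RT006, hour=20h: min(714, 677) = 677.

677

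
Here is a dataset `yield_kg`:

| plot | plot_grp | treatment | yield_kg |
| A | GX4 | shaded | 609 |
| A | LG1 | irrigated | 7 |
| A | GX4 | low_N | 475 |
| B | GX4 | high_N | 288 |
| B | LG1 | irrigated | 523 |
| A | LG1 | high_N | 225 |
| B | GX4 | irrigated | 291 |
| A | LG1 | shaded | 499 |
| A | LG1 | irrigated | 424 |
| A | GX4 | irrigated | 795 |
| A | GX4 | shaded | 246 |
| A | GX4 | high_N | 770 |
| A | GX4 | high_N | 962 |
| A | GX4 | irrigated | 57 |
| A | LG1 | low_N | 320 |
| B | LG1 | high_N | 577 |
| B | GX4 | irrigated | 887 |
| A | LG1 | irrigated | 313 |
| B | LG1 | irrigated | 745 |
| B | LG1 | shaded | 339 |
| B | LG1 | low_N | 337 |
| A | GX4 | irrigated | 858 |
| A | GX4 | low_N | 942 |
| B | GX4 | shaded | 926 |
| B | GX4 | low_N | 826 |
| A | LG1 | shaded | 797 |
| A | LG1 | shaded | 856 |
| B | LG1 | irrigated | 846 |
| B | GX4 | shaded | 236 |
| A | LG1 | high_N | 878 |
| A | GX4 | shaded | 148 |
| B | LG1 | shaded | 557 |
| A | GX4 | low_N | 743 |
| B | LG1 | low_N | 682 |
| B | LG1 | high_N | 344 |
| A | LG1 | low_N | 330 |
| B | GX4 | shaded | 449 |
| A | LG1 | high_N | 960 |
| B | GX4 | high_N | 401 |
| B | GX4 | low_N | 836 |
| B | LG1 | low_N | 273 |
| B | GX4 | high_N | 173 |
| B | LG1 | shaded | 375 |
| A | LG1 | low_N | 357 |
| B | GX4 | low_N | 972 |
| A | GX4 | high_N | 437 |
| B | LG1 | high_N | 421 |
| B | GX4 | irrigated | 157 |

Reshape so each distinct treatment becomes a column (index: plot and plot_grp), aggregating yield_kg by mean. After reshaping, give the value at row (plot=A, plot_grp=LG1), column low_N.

Rows with plot=A, plot_grp=LG1 and treatment=low_N: yield_kg values are 320, 330, 357.
(320 + 330 + 357) / 3 = 335.67.

335.67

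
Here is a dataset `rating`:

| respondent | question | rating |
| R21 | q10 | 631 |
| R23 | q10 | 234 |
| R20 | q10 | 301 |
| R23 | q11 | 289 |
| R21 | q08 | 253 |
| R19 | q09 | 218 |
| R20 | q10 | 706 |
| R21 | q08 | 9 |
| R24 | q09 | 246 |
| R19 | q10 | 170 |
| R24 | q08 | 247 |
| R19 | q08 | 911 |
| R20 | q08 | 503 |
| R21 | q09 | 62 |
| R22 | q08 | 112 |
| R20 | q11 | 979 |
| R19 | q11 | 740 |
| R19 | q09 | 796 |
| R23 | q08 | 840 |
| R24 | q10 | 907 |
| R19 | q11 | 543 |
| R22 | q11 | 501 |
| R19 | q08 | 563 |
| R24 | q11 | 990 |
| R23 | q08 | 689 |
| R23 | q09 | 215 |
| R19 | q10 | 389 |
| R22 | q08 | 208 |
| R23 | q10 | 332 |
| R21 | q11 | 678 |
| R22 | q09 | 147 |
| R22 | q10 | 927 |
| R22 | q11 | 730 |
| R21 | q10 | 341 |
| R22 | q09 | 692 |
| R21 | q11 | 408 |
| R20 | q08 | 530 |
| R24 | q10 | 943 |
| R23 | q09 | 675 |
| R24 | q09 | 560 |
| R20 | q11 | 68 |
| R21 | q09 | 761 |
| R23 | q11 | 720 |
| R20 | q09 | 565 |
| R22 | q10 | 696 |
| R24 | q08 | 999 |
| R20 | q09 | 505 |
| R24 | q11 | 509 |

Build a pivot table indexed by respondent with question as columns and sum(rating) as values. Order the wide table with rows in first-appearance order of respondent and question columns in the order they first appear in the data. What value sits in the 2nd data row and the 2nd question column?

With rows in first-appearance order of respondent, row 2 is respondent=R23. question columns in first-appearance order: q10, q11, q08, q09; column 2 is q11.
Long rows with respondent=R23, question=q11: 289 + 720 = 1009.

1009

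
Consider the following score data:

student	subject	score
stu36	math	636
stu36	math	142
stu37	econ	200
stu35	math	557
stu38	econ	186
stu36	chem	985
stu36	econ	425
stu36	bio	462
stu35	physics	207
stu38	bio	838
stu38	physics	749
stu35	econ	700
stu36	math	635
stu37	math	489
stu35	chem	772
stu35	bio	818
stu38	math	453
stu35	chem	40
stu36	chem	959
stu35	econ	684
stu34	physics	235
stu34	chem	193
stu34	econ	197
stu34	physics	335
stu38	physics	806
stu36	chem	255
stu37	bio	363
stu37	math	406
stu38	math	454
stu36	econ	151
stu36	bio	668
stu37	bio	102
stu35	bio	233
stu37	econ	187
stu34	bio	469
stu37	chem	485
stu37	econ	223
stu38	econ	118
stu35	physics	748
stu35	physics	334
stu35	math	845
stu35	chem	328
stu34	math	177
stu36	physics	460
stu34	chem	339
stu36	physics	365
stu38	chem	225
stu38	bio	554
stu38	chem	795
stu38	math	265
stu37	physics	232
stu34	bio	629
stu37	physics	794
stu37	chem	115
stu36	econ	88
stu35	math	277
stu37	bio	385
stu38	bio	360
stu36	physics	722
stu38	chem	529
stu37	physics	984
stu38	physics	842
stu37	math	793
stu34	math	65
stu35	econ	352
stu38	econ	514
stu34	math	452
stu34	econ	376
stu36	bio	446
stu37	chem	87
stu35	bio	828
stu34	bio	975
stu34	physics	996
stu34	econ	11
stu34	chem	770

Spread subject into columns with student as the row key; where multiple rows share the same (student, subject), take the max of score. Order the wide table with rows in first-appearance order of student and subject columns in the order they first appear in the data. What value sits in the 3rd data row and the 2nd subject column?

700

With rows in first-appearance order of student, row 3 is student=stu35. subject columns in first-appearance order: math, econ, chem, bio, physics; column 2 is econ.
Long rows with student=stu35, subject=econ: max(700, 684, 352) = 700.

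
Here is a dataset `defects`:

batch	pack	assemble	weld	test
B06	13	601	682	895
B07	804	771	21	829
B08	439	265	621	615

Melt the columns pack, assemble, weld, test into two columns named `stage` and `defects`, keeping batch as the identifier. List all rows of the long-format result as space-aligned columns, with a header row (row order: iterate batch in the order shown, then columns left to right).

Each (batch, column) pair becomes one row: 3 × 4 = 12 rows.
For example, (B06, pack) → defects=13.

batch  stage     defects
B06    pack      13     
B06    assemble  601    
B06    weld      682    
B06    test      895    
B07    pack      804    
B07    assemble  771    
B07    weld      21     
B07    test      829    
B08    pack      439    
B08    assemble  265    
B08    weld      621    
B08    test      615    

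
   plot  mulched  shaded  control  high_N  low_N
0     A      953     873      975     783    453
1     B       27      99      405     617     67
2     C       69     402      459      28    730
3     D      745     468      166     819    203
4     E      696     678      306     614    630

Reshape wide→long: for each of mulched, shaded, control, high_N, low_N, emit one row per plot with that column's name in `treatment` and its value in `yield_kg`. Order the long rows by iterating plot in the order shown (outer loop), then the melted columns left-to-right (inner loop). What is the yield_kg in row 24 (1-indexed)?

614

25 rows total (5 × 5). Row 24: index ⌊(24-1)/5⌋ = 4 into plot → E; (24-1) mod 5 = 3 into the melted columns → high_N.
So row 24 is (E, high_N, 614); yield_kg = 614.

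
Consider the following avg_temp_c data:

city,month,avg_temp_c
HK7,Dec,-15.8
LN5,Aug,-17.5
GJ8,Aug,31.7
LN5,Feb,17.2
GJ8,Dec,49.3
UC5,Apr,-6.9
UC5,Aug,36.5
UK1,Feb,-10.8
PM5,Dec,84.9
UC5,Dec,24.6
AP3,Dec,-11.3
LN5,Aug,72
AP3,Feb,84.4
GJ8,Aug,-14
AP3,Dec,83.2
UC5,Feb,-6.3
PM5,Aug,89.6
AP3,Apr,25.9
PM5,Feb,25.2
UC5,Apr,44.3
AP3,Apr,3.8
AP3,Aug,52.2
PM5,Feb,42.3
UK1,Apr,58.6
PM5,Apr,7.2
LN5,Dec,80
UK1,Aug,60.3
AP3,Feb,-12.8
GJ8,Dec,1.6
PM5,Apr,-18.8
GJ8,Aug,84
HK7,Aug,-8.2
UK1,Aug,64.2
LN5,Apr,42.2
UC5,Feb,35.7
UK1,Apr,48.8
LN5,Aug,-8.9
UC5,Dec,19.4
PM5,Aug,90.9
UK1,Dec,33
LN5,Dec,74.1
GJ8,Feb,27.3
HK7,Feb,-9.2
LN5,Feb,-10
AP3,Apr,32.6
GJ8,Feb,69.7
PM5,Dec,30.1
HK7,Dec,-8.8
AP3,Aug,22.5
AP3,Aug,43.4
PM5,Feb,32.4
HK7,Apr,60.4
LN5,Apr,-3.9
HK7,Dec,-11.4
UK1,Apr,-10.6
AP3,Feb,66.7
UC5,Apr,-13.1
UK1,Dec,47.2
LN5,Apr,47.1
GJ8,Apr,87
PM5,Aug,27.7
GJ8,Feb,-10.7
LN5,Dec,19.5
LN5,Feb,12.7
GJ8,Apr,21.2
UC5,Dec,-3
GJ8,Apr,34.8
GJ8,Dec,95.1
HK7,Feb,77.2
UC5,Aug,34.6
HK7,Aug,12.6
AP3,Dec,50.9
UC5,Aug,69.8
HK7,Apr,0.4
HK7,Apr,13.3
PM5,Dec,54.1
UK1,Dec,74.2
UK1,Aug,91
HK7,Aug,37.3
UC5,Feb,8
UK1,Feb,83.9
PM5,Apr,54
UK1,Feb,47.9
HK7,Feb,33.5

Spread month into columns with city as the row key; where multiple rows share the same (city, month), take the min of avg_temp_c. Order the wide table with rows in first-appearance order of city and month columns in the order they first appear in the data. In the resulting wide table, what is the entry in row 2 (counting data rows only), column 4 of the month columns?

With rows in first-appearance order of city, row 2 is city=LN5. month columns in first-appearance order: Dec, Aug, Feb, Apr; column 4 is Apr.
Long rows with city=LN5, month=Apr: min(42.2, -3.9, 47.1) = -3.9.

-3.9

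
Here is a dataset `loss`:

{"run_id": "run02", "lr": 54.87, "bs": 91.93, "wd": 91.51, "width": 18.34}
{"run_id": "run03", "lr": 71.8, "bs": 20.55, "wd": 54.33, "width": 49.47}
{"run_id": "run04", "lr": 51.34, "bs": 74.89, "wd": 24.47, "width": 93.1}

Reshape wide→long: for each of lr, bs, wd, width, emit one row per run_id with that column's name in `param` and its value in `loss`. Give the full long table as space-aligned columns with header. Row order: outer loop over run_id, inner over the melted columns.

Each (run_id, column) pair becomes one row: 3 × 4 = 12 rows.
For example, (run02, lr) → loss=54.87.

run_id  param  loss 
run02   lr     54.87
run02   bs     91.93
run02   wd     91.51
run02   width  18.34
run03   lr     71.8 
run03   bs     20.55
run03   wd     54.33
run03   width  49.47
run04   lr     51.34
run04   bs     74.89
run04   wd     24.47
run04   width  93.1 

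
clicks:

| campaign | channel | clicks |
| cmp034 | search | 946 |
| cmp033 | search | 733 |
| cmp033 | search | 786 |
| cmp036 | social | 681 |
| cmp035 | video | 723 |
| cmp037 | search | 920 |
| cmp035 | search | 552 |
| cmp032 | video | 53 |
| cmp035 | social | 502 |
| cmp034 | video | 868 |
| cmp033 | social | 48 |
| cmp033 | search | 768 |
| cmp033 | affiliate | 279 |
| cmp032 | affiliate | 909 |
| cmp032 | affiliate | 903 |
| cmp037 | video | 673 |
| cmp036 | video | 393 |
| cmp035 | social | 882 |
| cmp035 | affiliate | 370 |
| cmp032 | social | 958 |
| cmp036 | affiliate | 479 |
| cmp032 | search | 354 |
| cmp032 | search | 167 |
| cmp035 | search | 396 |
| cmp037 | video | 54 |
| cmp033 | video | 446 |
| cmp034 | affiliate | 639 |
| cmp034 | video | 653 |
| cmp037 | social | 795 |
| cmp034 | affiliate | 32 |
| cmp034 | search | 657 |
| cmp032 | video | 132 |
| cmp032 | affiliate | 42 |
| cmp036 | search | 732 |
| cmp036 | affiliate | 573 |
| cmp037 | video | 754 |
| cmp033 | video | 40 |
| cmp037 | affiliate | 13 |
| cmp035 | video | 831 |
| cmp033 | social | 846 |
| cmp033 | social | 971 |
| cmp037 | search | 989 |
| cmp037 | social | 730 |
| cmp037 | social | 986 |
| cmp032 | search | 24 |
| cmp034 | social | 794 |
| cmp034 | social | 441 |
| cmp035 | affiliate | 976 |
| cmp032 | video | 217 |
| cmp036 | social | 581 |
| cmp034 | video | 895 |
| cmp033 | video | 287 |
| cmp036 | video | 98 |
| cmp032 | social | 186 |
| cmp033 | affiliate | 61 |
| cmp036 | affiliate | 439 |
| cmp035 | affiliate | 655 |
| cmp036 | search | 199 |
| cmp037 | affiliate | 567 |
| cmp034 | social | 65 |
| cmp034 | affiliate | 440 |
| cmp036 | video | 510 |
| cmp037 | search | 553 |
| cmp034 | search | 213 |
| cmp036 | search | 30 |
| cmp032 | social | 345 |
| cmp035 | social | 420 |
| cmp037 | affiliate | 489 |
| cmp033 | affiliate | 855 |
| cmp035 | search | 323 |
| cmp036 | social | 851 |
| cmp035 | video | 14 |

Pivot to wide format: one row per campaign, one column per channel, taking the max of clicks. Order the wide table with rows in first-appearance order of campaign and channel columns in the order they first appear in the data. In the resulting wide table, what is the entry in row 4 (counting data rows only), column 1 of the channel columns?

552

With rows in first-appearance order of campaign, row 4 is campaign=cmp035. channel columns in first-appearance order: search, social, video, affiliate; column 1 is search.
Long rows with campaign=cmp035, channel=search: max(552, 396, 323) = 552.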